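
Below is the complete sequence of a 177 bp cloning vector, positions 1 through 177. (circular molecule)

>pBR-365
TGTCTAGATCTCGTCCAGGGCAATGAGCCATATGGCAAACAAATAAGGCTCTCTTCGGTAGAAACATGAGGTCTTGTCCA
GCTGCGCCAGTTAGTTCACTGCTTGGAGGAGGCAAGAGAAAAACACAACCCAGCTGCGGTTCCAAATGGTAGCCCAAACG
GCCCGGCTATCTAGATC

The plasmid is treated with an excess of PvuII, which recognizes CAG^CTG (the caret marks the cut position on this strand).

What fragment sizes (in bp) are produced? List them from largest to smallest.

125, 52 bp

PvuII sites (CAGCTG) start at positions 79, 131.
PvuII cuts after base 3 of each site, so after positions 81, 133.
Circular molecule, 2 cuts → 2 fragments:
  82–133 → 52 bp
  134–177 then 1–81 → 44 + 81 = 125 bp
Sorted largest to smallest: 125, 52 bp.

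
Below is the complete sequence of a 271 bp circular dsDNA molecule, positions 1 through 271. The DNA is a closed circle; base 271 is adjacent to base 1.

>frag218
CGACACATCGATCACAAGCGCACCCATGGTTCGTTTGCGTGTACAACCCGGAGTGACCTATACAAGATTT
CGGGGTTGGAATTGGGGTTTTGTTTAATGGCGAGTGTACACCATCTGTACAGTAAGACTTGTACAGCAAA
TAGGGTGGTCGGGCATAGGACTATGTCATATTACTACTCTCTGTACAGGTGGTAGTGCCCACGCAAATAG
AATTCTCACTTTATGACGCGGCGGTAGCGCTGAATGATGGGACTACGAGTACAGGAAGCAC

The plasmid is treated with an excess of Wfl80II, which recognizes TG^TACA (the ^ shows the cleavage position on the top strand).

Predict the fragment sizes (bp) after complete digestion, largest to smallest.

129, 65, 52, 14, 11 bp

Wfl80II sites (TGTACA) start at positions 40, 105, 116, 130, 182.
Wfl80II cuts after base 2 of each site, so after positions 41, 106, 117, 131, 183.
Circular molecule, 5 cuts → 5 fragments:
  42–106 → 65 bp
  107–117 → 11 bp
  118–131 → 14 bp
  132–183 → 52 bp
  184–271 then 1–41 → 88 + 41 = 129 bp
Sorted largest to smallest: 129, 65, 52, 14, 11 bp.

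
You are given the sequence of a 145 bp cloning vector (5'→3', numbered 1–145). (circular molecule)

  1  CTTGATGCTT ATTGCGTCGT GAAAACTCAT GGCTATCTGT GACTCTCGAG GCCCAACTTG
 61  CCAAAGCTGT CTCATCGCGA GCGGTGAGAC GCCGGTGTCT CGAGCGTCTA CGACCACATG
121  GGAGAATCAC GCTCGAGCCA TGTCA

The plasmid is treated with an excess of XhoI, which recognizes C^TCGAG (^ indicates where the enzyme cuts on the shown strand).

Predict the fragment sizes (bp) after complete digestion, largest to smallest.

58, 54, 33 bp

XhoI sites (CTCGAG) start at positions 45, 99, 132.
XhoI cuts after the first base of each site, so after positions 45, 99, 132.
Circular molecule, 3 cuts → 3 fragments:
  46–99 → 54 bp
  100–132 → 33 bp
  133–145 then 1–45 → 13 + 45 = 58 bp
Sorted largest to smallest: 58, 54, 33 bp.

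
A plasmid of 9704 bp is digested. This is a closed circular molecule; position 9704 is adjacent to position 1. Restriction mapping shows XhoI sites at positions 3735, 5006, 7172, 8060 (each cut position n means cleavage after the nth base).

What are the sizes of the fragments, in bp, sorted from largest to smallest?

5379, 2166, 1271, 888 bp

Circular molecule, 4 cuts → 4 fragments:
  5006 − 3735 = 1271 bp
  7172 − 5006 = 2166 bp
  8060 − 7172 = 888 bp
  wrap: 9704 − 8060 + 3735 = 5379 bp
Sorted largest to smallest: 5379, 2166, 1271, 888 bp.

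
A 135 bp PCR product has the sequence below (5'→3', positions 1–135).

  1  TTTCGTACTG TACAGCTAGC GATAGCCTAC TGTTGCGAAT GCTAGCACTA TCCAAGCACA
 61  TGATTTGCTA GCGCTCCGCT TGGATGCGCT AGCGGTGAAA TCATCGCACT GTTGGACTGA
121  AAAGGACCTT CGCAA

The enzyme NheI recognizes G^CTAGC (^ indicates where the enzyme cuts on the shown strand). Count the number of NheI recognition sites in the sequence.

GCTAGC occurs starting at positions 15, 41, 67, 88.
NheI cuts at 4 sites.

4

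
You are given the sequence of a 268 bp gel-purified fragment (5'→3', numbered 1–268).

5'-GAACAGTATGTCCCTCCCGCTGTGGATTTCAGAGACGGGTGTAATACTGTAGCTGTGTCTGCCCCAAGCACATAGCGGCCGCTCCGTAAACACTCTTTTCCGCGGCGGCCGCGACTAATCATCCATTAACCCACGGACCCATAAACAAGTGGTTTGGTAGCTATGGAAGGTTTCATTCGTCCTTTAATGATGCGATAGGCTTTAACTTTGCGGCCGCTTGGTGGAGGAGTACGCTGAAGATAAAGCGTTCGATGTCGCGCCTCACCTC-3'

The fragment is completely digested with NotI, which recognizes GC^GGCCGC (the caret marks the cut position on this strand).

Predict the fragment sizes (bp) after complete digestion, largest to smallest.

NotI sites (GCGGCCGC) start at positions 75, 105, 210.
NotI cuts after base 2 of each site, so after positions 76, 106, 211.
Linear molecule, 3 cuts → 4 fragments:
  1–76 → 76 bp
  77–106 → 30 bp
  107–211 → 105 bp
  212–268 → 57 bp
Sorted largest to smallest: 105, 76, 57, 30 bp.

105, 76, 57, 30 bp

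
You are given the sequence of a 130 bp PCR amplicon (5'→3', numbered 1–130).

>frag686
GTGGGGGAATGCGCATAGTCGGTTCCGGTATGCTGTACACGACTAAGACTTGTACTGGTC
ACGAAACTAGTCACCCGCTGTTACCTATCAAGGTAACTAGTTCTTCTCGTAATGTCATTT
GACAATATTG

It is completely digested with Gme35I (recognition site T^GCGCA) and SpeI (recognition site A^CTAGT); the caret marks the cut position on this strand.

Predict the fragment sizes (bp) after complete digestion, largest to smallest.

The Gme35I site (TGCGCA) starts at position 10.
Gme35I cuts after the first base of each site, so after position 10.
SpeI sites (ACTAGT) start at positions 66, 96.
SpeI cuts after the first base of each site, so after positions 66, 96.
Combined cut positions: 10, 66, 96.
Linear molecule, 3 cuts → 4 fragments:
  1–10 → 10 bp
  11–66 → 56 bp
  67–96 → 30 bp
  97–130 → 34 bp
Sorted largest to smallest: 56, 34, 30, 10 bp.

56, 34, 30, 10 bp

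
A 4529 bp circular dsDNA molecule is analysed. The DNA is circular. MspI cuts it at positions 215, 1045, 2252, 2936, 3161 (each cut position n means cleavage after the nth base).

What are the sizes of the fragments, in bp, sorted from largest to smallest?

Circular molecule, 5 cuts → 5 fragments:
  1045 − 215 = 830 bp
  2252 − 1045 = 1207 bp
  2936 − 2252 = 684 bp
  3161 − 2936 = 225 bp
  wrap: 4529 − 3161 + 215 = 1583 bp
Sorted largest to smallest: 1583, 1207, 830, 684, 225 bp.

1583, 1207, 830, 684, 225 bp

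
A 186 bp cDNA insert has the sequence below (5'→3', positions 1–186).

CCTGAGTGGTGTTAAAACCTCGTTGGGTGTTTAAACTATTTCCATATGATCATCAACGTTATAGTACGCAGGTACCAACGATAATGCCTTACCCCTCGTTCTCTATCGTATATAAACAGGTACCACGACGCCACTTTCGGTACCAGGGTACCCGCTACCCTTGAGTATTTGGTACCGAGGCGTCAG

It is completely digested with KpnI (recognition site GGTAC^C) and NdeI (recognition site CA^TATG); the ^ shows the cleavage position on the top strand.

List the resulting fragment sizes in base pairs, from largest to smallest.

KpnI sites (GGTACC) start at positions 71, 119, 139, 147, 171.
KpnI cuts after base 5 of each site (before the last base), so after positions 75, 123, 143, 151, 175.
The NdeI site (CATATG) starts at position 43.
NdeI cuts after base 2 of each site, so after position 44.
Combined cut positions: 44, 75, 123, 143, 151, 175.
Linear molecule, 6 cuts → 7 fragments:
  1–44 → 44 bp
  45–75 → 31 bp
  76–123 → 48 bp
  124–143 → 20 bp
  144–151 → 8 bp
  152–175 → 24 bp
  176–186 → 11 bp
Sorted largest to smallest: 48, 44, 31, 24, 20, 11, 8 bp.

48, 44, 31, 24, 20, 11, 8 bp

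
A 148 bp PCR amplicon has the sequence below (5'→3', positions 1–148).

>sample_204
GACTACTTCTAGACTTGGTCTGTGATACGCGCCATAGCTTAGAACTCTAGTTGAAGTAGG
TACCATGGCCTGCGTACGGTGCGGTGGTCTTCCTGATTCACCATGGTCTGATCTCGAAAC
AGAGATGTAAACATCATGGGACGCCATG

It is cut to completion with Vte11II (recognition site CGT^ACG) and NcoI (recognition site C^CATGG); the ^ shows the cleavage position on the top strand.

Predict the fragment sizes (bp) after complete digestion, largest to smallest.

63, 47, 26, 12 bp

The Vte11II site (CGTACG) starts at position 73.
Vte11II cuts after base 3 of each site, so after position 75.
NcoI sites (CCATGG) start at positions 63, 101.
NcoI cuts after the first base of each site, so after positions 63, 101.
Combined cut positions: 63, 75, 101.
Linear molecule, 3 cuts → 4 fragments:
  1–63 → 63 bp
  64–75 → 12 bp
  76–101 → 26 bp
  102–148 → 47 bp
Sorted largest to smallest: 63, 47, 26, 12 bp.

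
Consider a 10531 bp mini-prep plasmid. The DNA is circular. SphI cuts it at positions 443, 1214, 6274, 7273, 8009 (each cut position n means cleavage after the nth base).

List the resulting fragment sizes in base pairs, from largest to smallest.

5060, 2965, 999, 771, 736 bp

Circular molecule, 5 cuts → 5 fragments:
  1214 − 443 = 771 bp
  6274 − 1214 = 5060 bp
  7273 − 6274 = 999 bp
  8009 − 7273 = 736 bp
  wrap: 10531 − 8009 + 443 = 2965 bp
Sorted largest to smallest: 5060, 2965, 999, 771, 736 bp.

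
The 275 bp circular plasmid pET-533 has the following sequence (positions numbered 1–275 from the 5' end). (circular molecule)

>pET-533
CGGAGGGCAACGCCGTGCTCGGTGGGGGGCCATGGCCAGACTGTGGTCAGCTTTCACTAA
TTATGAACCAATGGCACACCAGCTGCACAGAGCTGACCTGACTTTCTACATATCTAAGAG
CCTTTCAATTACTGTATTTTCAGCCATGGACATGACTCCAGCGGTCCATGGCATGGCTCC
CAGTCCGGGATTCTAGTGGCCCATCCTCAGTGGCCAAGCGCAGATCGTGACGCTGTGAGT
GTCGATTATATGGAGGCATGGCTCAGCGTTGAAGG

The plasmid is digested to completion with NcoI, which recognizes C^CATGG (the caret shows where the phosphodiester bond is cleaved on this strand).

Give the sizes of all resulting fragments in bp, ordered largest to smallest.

NcoI sites (CCATGG) start at positions 30, 144, 166.
NcoI cuts after the first base of each site, so after positions 30, 144, 166.
Circular molecule, 3 cuts → 3 fragments:
  31–144 → 114 bp
  145–166 → 22 bp
  167–275 then 1–30 → 109 + 30 = 139 bp
Sorted largest to smallest: 139, 114, 22 bp.

139, 114, 22 bp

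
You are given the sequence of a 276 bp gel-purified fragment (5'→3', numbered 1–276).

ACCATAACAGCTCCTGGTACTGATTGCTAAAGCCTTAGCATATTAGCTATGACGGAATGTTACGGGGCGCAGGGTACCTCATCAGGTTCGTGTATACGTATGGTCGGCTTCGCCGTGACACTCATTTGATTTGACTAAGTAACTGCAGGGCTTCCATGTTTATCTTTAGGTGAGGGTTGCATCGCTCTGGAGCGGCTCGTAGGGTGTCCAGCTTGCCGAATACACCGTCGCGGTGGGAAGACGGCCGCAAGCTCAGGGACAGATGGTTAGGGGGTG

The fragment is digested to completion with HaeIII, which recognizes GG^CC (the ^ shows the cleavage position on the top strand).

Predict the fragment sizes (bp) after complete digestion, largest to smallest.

244, 32 bp

The HaeIII site (GGCC) starts at position 243.
HaeIII cuts after base 2 of each site, so after position 244.
Linear molecule, 1 cut → 2 fragments:
  1–244 → 244 bp
  245–276 → 32 bp
Sorted largest to smallest: 244, 32 bp.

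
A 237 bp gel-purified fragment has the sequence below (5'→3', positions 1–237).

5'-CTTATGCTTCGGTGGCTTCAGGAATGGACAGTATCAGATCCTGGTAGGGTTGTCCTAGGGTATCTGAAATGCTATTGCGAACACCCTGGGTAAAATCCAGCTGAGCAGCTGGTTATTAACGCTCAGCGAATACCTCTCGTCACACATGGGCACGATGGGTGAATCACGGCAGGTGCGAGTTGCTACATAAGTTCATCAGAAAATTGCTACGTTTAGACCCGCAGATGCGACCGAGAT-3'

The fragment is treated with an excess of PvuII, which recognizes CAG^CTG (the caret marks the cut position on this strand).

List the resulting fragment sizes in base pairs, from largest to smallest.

129, 100, 8 bp

PvuII sites (CAGCTG) start at positions 98, 106.
PvuII cuts after base 3 of each site, so after positions 100, 108.
Linear molecule, 2 cuts → 3 fragments:
  1–100 → 100 bp
  101–108 → 8 bp
  109–237 → 129 bp
Sorted largest to smallest: 129, 100, 8 bp.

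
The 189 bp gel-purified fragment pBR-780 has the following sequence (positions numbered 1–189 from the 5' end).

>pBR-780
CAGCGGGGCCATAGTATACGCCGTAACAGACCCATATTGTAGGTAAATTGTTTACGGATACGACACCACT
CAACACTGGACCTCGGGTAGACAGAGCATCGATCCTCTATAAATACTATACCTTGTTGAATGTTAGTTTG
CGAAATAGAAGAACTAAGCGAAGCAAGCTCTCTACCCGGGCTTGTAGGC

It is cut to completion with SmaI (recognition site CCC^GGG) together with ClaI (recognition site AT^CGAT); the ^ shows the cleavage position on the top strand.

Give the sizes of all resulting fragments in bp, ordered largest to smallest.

99, 78, 12 bp

The SmaI site (CCCGGG) starts at position 175.
SmaI cuts after base 3 of each site, so after position 177.
The ClaI site (ATCGAT) starts at position 98.
ClaI cuts after base 2 of each site, so after position 99.
Combined cut positions: 99, 177.
Linear molecule, 2 cuts → 3 fragments:
  1–99 → 99 bp
  100–177 → 78 bp
  178–189 → 12 bp
Sorted largest to smallest: 99, 78, 12 bp.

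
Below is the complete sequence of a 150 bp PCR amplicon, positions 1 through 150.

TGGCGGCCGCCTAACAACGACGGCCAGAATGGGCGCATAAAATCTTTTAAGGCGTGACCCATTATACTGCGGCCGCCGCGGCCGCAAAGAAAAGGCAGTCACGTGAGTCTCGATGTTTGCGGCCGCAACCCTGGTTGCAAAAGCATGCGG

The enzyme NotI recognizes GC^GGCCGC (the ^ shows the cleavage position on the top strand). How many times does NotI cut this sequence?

4

GCGGCCGC occurs starting at positions 3, 69, 78, 119.
NotI cuts at 4 sites.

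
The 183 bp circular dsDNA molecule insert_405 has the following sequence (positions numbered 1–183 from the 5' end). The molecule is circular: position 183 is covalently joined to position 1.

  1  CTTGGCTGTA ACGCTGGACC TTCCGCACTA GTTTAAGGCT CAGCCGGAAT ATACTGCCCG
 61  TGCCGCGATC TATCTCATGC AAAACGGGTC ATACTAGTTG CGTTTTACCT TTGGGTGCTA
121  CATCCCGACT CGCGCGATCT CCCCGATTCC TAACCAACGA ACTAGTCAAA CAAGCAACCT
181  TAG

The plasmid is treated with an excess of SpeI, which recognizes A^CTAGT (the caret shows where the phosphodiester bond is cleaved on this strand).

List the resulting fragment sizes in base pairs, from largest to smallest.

68, 66, 49 bp

SpeI sites (ACTAGT) start at positions 27, 93, 161.
SpeI cuts after the first base of each site, so after positions 27, 93, 161.
Circular molecule, 3 cuts → 3 fragments:
  28–93 → 66 bp
  94–161 → 68 bp
  162–183 then 1–27 → 22 + 27 = 49 bp
Sorted largest to smallest: 68, 66, 49 bp.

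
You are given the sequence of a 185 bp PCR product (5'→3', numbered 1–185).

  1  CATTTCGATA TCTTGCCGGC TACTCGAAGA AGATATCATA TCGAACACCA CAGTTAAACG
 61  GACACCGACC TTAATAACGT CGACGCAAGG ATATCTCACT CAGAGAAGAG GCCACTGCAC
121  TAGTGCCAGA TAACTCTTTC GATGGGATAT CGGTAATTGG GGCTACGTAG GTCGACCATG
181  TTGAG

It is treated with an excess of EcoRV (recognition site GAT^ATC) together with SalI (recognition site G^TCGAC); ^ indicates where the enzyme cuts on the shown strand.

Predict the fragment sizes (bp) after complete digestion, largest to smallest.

56, 45, 25, 23, 14, 13, 9 bp

EcoRV sites (GATATC) start at positions 7, 32, 90, 146.
EcoRV cuts after base 3 of each site, so after positions 9, 34, 92, 148.
SalI sites (GTCGAC) start at positions 79, 171.
SalI cuts after the first base of each site, so after positions 79, 171.
Combined cut positions: 9, 34, 79, 92, 148, 171.
Linear molecule, 6 cuts → 7 fragments:
  1–9 → 9 bp
  10–34 → 25 bp
  35–79 → 45 bp
  80–92 → 13 bp
  93–148 → 56 bp
  149–171 → 23 bp
  172–185 → 14 bp
Sorted largest to smallest: 56, 45, 25, 23, 14, 13, 9 bp.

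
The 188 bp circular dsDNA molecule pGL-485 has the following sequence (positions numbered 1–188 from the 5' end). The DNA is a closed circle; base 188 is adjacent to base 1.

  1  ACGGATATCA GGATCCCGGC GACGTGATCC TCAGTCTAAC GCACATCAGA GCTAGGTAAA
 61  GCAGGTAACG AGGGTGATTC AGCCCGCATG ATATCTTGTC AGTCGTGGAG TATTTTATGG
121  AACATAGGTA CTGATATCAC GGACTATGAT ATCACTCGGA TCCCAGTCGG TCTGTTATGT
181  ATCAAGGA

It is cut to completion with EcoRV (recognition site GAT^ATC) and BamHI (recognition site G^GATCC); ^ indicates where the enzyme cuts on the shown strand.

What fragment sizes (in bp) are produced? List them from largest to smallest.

81, 43, 36, 15, 8, 5 bp

EcoRV sites (GATATC) start at positions 4, 90, 133, 148.
EcoRV cuts after base 3 of each site, so after positions 6, 92, 135, 150.
BamHI sites (GGATCC) start at positions 11, 158.
BamHI cuts after the first base of each site, so after positions 11, 158.
Combined cut positions: 6, 11, 92, 135, 150, 158.
Circular molecule, 6 cuts → 6 fragments:
  7–11 → 5 bp
  12–92 → 81 bp
  93–135 → 43 bp
  136–150 → 15 bp
  151–158 → 8 bp
  159–188 then 1–6 → 30 + 6 = 36 bp
Sorted largest to smallest: 81, 43, 36, 15, 8, 5 bp.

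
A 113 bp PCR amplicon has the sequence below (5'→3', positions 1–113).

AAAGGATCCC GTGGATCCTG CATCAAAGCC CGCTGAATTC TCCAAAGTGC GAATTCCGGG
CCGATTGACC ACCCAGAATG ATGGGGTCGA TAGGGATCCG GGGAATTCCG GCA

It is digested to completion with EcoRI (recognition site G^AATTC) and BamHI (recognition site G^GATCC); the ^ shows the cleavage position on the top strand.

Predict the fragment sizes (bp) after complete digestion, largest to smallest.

43, 22, 16, 10, 9, 9, 4 bp

EcoRI sites (GAATTC) start at positions 35, 51, 103.
EcoRI cuts after the first base of each site, so after positions 35, 51, 103.
BamHI sites (GGATCC) start at positions 4, 13, 94.
BamHI cuts after the first base of each site, so after positions 4, 13, 94.
Combined cut positions: 4, 13, 35, 51, 94, 103.
Linear molecule, 6 cuts → 7 fragments:
  1–4 → 4 bp
  5–13 → 9 bp
  14–35 → 22 bp
  36–51 → 16 bp
  52–94 → 43 bp
  95–103 → 9 bp
  104–113 → 10 bp
Sorted largest to smallest: 43, 22, 16, 10, 9, 9, 4 bp.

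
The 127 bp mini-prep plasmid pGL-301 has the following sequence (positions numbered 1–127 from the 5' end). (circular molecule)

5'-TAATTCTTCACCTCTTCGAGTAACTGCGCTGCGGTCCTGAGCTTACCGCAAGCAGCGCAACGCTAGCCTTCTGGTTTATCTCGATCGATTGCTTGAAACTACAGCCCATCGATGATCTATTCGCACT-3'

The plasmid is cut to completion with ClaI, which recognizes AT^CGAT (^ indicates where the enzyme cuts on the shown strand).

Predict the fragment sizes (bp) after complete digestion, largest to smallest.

103, 24 bp

ClaI sites (ATCGAT) start at positions 84, 108.
ClaI cuts after base 2 of each site, so after positions 85, 109.
Circular molecule, 2 cuts → 2 fragments:
  86–109 → 24 bp
  110–127 then 1–85 → 18 + 85 = 103 bp
Sorted largest to smallest: 103, 24 bp.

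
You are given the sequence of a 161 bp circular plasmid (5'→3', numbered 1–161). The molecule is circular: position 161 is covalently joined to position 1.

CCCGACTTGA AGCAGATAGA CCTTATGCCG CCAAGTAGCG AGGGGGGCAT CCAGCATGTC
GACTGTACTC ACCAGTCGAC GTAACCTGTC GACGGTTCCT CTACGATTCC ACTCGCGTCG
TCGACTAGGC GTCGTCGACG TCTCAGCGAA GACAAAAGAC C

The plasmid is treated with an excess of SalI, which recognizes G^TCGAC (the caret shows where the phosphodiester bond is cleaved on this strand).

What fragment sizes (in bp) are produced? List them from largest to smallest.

SalI sites (GTCGAC) start at positions 58, 75, 88, 120, 134.
SalI cuts after the first base of each site, so after positions 58, 75, 88, 120, 134.
Circular molecule, 5 cuts → 5 fragments:
  59–75 → 17 bp
  76–88 → 13 bp
  89–120 → 32 bp
  121–134 → 14 bp
  135–161 then 1–58 → 27 + 58 = 85 bp
Sorted largest to smallest: 85, 32, 17, 14, 13 bp.

85, 32, 17, 14, 13 bp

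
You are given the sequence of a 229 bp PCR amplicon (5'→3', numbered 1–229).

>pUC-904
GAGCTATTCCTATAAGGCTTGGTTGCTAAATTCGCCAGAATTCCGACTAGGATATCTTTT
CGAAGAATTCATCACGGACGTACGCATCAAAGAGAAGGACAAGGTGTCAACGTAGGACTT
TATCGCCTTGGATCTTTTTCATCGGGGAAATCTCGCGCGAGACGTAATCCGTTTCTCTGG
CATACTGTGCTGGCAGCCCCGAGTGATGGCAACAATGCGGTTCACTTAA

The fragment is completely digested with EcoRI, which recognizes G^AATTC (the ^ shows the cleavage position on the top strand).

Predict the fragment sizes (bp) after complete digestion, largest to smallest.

EcoRI sites (GAATTC) start at positions 38, 65.
EcoRI cuts after the first base of each site, so after positions 38, 65.
Linear molecule, 2 cuts → 3 fragments:
  1–38 → 38 bp
  39–65 → 27 bp
  66–229 → 164 bp
Sorted largest to smallest: 164, 38, 27 bp.

164, 38, 27 bp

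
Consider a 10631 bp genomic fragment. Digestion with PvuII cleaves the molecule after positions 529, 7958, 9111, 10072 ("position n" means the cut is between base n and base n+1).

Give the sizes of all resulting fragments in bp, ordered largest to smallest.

7429, 1153, 961, 559, 529 bp

Linear molecule, 4 cuts → 5 fragments:
  529 − 0 = 529 bp
  7958 − 529 = 7429 bp
  9111 − 7958 = 1153 bp
  10072 − 9111 = 961 bp
  10631 − 10072 = 559 bp
Sorted largest to smallest: 7429, 1153, 961, 559, 529 bp.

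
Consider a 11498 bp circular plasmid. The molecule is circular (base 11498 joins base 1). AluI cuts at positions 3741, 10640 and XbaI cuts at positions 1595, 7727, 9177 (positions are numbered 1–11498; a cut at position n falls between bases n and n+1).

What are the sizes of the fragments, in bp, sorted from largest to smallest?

3986, 2453, 2146, 1463, 1450 bp

Combined cut positions (sorted): 1595, 3741, 7727, 9177, 10640.
Circular molecule, 5 cuts → 5 fragments:
  3741 − 1595 = 2146 bp
  7727 − 3741 = 3986 bp
  9177 − 7727 = 1450 bp
  10640 − 9177 = 1463 bp
  wrap: 11498 − 10640 + 1595 = 2453 bp
Sorted largest to smallest: 3986, 2453, 2146, 1463, 1450 bp.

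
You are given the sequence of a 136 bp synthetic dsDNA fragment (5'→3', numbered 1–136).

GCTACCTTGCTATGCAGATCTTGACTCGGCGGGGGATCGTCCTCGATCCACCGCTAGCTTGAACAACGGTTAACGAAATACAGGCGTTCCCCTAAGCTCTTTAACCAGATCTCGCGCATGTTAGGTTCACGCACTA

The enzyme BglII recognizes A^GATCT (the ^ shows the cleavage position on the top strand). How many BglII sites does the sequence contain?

AGATCT occurs starting at positions 16, 107.
BglII cuts at 2 sites.

2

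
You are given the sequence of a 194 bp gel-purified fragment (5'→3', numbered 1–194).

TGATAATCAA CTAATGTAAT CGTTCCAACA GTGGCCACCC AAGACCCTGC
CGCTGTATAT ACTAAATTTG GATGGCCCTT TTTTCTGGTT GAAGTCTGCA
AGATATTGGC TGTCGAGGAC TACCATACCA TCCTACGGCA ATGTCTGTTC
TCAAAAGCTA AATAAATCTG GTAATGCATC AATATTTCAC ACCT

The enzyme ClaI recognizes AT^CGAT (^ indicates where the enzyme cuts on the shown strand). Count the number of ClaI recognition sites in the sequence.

No occurrence of ATCGAT is present in the sequence.
ClaI does not cut: 0 sites.

0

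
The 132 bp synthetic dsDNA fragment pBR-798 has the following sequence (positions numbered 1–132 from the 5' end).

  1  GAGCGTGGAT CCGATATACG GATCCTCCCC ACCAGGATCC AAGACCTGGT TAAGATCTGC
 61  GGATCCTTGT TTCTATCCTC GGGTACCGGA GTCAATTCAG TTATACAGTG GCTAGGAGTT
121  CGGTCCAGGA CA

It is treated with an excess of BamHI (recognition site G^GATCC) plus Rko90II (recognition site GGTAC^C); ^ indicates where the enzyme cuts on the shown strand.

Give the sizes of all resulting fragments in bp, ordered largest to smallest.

BamHI sites (GGATCC) start at positions 7, 20, 35, 61.
BamHI cuts after the first base of each site, so after positions 7, 20, 35, 61.
The Rko90II site (GGTACC) starts at position 82.
Rko90II cuts after base 5 of each site (before the last base), so after position 86.
Combined cut positions: 7, 20, 35, 61, 86.
Linear molecule, 5 cuts → 6 fragments:
  1–7 → 7 bp
  8–20 → 13 bp
  21–35 → 15 bp
  36–61 → 26 bp
  62–86 → 25 bp
  87–132 → 46 bp
Sorted largest to smallest: 46, 26, 25, 15, 13, 7 bp.

46, 26, 25, 15, 13, 7 bp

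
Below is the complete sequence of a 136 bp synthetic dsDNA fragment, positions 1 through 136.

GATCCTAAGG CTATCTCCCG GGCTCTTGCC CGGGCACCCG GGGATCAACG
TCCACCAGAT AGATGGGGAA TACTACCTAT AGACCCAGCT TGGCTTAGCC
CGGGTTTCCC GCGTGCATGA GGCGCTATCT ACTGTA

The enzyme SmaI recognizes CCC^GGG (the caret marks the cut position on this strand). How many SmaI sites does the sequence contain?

CCCGGG occurs starting at positions 17, 29, 37, 99.
SmaI cuts at 4 sites.

4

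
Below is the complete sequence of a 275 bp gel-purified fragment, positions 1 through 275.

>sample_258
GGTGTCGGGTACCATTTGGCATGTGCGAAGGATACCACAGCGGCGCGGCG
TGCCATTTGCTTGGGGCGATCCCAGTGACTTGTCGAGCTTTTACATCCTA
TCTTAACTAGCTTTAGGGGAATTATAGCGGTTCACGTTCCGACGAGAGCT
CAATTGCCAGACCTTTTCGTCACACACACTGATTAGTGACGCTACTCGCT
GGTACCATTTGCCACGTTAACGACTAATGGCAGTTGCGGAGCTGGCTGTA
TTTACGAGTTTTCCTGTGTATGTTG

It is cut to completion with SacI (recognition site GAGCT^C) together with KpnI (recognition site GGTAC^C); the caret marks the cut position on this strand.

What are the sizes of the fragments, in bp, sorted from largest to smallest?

The SacI site (GAGCTC) starts at position 146.
SacI cuts after base 5 of each site (before the last base), so after position 150.
KpnI sites (GGTACC) start at positions 8, 201.
KpnI cuts after base 5 of each site (before the last base), so after positions 12, 205.
Combined cut positions: 12, 150, 205.
Linear molecule, 3 cuts → 4 fragments:
  1–12 → 12 bp
  13–150 → 138 bp
  151–205 → 55 bp
  206–275 → 70 bp
Sorted largest to smallest: 138, 70, 55, 12 bp.

138, 70, 55, 12 bp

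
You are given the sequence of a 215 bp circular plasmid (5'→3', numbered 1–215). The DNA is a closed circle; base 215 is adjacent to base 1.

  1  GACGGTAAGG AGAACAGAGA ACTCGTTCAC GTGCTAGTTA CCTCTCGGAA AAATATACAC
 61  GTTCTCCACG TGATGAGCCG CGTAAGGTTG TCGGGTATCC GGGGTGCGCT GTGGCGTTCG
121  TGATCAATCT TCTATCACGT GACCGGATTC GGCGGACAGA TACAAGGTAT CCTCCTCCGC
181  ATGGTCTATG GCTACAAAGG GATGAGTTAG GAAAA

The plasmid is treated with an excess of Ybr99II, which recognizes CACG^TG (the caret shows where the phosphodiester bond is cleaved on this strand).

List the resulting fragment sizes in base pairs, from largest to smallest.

107, 69, 39 bp

Ybr99II sites (CACGTG) start at positions 28, 67, 136.
Ybr99II cuts after base 4 of each site, so after positions 31, 70, 139.
Circular molecule, 3 cuts → 3 fragments:
  32–70 → 39 bp
  71–139 → 69 bp
  140–215 then 1–31 → 76 + 31 = 107 bp
Sorted largest to smallest: 107, 69, 39 bp.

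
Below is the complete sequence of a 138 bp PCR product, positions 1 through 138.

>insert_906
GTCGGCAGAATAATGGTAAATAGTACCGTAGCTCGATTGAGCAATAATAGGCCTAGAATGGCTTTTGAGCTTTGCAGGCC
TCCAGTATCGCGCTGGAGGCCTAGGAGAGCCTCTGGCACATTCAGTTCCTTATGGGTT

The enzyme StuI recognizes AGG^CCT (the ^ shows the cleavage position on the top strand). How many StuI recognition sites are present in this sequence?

3

AGGCCT occurs starting at positions 49, 76, 97.
StuI cuts at 3 sites.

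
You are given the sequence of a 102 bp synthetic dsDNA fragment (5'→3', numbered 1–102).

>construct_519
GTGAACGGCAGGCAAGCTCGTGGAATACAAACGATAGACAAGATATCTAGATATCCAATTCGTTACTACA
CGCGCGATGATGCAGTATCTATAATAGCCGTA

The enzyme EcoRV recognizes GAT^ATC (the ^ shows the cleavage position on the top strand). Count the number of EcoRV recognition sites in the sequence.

2

GATATC occurs starting at positions 42, 50.
EcoRV cuts at 2 sites.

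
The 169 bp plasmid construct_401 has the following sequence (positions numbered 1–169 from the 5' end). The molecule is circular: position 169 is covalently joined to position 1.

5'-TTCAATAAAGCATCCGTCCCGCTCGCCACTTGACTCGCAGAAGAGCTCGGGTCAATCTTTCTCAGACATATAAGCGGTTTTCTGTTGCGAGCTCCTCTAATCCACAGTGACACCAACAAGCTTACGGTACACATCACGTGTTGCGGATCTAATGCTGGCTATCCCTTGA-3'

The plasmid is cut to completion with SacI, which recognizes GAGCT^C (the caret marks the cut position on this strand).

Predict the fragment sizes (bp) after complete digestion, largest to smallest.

123, 46 bp

SacI sites (GAGCTC) start at positions 43, 89.
SacI cuts after base 5 of each site (before the last base), so after positions 47, 93.
Circular molecule, 2 cuts → 2 fragments:
  48–93 → 46 bp
  94–169 then 1–47 → 76 + 47 = 123 bp
Sorted largest to smallest: 123, 46 bp.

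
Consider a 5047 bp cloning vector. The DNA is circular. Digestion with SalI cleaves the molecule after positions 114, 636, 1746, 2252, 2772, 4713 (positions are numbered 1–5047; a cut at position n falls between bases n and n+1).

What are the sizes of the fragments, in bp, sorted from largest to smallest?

1941, 1110, 522, 520, 506, 448 bp

Circular molecule, 6 cuts → 6 fragments:
  636 − 114 = 522 bp
  1746 − 636 = 1110 bp
  2252 − 1746 = 506 bp
  2772 − 2252 = 520 bp
  4713 − 2772 = 1941 bp
  wrap: 5047 − 4713 + 114 = 448 bp
Sorted largest to smallest: 1941, 1110, 522, 520, 506, 448 bp.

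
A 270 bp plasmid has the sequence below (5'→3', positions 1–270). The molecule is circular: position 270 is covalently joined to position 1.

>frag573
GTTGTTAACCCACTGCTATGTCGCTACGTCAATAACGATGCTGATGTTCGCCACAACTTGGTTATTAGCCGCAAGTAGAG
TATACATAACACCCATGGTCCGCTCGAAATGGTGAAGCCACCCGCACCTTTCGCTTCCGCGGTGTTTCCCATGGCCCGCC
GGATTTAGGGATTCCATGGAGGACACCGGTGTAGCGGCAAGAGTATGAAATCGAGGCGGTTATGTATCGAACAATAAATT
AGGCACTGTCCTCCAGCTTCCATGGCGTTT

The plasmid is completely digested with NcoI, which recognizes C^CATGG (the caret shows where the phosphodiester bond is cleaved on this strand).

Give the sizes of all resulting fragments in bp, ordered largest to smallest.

103, 86, 56, 25 bp

NcoI sites (CCATGG) start at positions 93, 149, 174, 260.
NcoI cuts after the first base of each site, so after positions 93, 149, 174, 260.
Circular molecule, 4 cuts → 4 fragments:
  94–149 → 56 bp
  150–174 → 25 bp
  175–260 → 86 bp
  261–270 then 1–93 → 10 + 93 = 103 bp
Sorted largest to smallest: 103, 86, 56, 25 bp.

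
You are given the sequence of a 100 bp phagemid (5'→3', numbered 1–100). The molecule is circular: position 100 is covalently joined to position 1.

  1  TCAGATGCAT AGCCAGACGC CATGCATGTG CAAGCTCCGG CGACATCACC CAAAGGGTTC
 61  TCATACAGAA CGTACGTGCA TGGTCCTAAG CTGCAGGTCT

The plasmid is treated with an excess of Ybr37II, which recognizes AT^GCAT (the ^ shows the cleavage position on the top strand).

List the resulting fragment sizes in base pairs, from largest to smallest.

Ybr37II sites (ATGCAT) start at positions 5, 22.
Ybr37II cuts after base 2 of each site, so after positions 6, 23.
Circular molecule, 2 cuts → 2 fragments:
  7–23 → 17 bp
  24–100 then 1–6 → 77 + 6 = 83 bp
Sorted largest to smallest: 83, 17 bp.

83, 17 bp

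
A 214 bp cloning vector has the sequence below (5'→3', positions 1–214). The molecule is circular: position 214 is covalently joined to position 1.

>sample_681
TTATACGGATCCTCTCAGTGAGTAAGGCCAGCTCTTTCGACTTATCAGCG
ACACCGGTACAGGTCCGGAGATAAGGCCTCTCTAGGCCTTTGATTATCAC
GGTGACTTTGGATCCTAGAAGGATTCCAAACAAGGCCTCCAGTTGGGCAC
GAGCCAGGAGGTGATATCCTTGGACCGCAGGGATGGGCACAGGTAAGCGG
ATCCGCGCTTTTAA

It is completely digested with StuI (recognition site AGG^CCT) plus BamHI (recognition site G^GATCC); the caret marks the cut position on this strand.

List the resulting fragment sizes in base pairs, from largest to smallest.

StuI sites (AGGCCT) start at positions 74, 84, 133.
StuI cuts after base 3 of each site, so after positions 76, 86, 135.
BamHI sites (GGATCC) start at positions 7, 110, 199.
BamHI cuts after the first base of each site, so after positions 7, 110, 199.
Combined cut positions: 7, 76, 86, 110, 135, 199.
Circular molecule, 6 cuts → 6 fragments:
  8–76 → 69 bp
  77–86 → 10 bp
  87–110 → 24 bp
  111–135 → 25 bp
  136–199 → 64 bp
  200–214 then 1–7 → 15 + 7 = 22 bp
Sorted largest to smallest: 69, 64, 25, 24, 22, 10 bp.

69, 64, 25, 24, 22, 10 bp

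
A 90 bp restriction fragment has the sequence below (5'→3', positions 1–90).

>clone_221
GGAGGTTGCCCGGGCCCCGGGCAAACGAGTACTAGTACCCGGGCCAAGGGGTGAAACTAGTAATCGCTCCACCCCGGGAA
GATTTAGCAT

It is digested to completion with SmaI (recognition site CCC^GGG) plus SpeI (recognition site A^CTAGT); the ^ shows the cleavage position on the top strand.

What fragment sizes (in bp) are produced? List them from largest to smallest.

SmaI sites (CCCGGG) start at positions 9, 16, 38, 73.
SmaI cuts after base 3 of each site, so after positions 11, 18, 40, 75.
SpeI sites (ACTAGT) start at positions 31, 56.
SpeI cuts after the first base of each site, so after positions 31, 56.
Combined cut positions: 11, 18, 31, 40, 56, 75.
Linear molecule, 6 cuts → 7 fragments:
  1–11 → 11 bp
  12–18 → 7 bp
  19–31 → 13 bp
  32–40 → 9 bp
  41–56 → 16 bp
  57–75 → 19 bp
  76–90 → 15 bp
Sorted largest to smallest: 19, 16, 15, 13, 11, 9, 7 bp.

19, 16, 15, 13, 11, 9, 7 bp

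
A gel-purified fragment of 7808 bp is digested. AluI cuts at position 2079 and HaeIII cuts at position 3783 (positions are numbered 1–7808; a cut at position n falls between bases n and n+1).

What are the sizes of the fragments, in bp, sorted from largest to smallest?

Combined cut positions (sorted): 2079, 3783.
Linear molecule, 2 cuts → 3 fragments:
  2079 − 0 = 2079 bp
  3783 − 2079 = 1704 bp
  7808 − 3783 = 4025 bp
Sorted largest to smallest: 4025, 2079, 1704 bp.

4025, 2079, 1704 bp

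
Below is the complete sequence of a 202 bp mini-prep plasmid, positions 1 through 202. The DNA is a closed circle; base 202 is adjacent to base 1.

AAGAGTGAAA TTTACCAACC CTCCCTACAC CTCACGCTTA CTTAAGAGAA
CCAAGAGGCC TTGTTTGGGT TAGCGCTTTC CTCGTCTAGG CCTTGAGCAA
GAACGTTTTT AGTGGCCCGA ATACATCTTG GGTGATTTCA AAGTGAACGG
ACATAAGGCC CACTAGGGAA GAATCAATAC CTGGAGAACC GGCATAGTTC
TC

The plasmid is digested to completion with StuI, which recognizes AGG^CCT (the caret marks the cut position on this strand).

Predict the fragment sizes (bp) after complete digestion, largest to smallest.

StuI sites (AGGCCT) start at positions 56, 88.
StuI cuts after base 3 of each site, so after positions 58, 90.
Circular molecule, 2 cuts → 2 fragments:
  59–90 → 32 bp
  91–202 then 1–58 → 112 + 58 = 170 bp
Sorted largest to smallest: 170, 32 bp.

170, 32 bp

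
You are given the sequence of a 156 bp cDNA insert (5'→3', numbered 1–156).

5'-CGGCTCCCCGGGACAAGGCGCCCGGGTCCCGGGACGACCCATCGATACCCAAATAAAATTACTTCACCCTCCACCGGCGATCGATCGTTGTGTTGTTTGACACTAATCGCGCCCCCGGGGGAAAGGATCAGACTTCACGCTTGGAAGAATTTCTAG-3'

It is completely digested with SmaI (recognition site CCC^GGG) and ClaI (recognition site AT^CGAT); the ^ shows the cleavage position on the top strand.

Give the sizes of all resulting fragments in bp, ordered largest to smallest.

40, 39, 35, 14, 12, 9, 7 bp

SmaI sites (CCCGGG) start at positions 7, 21, 28, 114.
SmaI cuts after base 3 of each site, so after positions 9, 23, 30, 116.
ClaI sites (ATCGAT) start at positions 41, 80.
ClaI cuts after base 2 of each site, so after positions 42, 81.
Combined cut positions: 9, 23, 30, 42, 81, 116.
Linear molecule, 6 cuts → 7 fragments:
  1–9 → 9 bp
  10–23 → 14 bp
  24–30 → 7 bp
  31–42 → 12 bp
  43–81 → 39 bp
  82–116 → 35 bp
  117–156 → 40 bp
Sorted largest to smallest: 40, 39, 35, 14, 12, 9, 7 bp.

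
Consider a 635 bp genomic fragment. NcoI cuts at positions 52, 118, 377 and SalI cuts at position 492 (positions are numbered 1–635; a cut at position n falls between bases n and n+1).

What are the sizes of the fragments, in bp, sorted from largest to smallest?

259, 143, 115, 66, 52 bp

Combined cut positions (sorted): 52, 118, 377, 492.
Linear molecule, 4 cuts → 5 fragments:
  52 − 0 = 52 bp
  118 − 52 = 66 bp
  377 − 118 = 259 bp
  492 − 377 = 115 bp
  635 − 492 = 143 bp
Sorted largest to smallest: 259, 143, 115, 66, 52 bp.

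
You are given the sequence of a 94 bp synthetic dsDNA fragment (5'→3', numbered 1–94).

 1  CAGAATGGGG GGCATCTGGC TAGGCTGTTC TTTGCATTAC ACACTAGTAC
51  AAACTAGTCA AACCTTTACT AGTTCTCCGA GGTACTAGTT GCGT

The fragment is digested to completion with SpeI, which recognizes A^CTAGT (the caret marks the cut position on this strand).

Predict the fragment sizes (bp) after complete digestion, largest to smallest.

SpeI sites (ACTAGT) start at positions 43, 53, 68, 84.
SpeI cuts after the first base of each site, so after positions 43, 53, 68, 84.
Linear molecule, 4 cuts → 5 fragments:
  1–43 → 43 bp
  44–53 → 10 bp
  54–68 → 15 bp
  69–84 → 16 bp
  85–94 → 10 bp
Sorted largest to smallest: 43, 16, 15, 10, 10 bp.

43, 16, 15, 10, 10 bp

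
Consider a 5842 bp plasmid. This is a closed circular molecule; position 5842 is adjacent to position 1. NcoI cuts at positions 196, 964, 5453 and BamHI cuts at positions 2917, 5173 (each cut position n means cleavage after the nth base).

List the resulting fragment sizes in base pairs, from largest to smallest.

Combined cut positions (sorted): 196, 964, 2917, 5173, 5453.
Circular molecule, 5 cuts → 5 fragments:
  964 − 196 = 768 bp
  2917 − 964 = 1953 bp
  5173 − 2917 = 2256 bp
  5453 − 5173 = 280 bp
  wrap: 5842 − 5453 + 196 = 585 bp
Sorted largest to smallest: 2256, 1953, 768, 585, 280 bp.

2256, 1953, 768, 585, 280 bp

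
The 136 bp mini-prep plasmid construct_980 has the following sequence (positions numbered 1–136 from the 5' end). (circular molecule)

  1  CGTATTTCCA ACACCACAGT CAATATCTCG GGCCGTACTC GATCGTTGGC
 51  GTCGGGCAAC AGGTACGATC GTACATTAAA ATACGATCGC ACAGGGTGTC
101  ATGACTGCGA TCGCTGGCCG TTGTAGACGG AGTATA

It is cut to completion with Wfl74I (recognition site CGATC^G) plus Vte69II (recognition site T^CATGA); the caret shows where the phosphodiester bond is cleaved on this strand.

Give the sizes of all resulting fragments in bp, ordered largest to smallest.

Wfl74I sites (CGATCG) start at positions 40, 66, 84, 108.
Wfl74I cuts after base 5 of each site (before the last base), so after positions 44, 70, 88, 112.
The Vte69II site (TCATGA) starts at position 99.
Vte69II cuts after the first base of each site, so after position 99.
Combined cut positions: 44, 70, 88, 99, 112.
Circular molecule, 5 cuts → 5 fragments:
  45–70 → 26 bp
  71–88 → 18 bp
  89–99 → 11 bp
  100–112 → 13 bp
  113–136 then 1–44 → 24 + 44 = 68 bp
Sorted largest to smallest: 68, 26, 18, 13, 11 bp.

68, 26, 18, 13, 11 bp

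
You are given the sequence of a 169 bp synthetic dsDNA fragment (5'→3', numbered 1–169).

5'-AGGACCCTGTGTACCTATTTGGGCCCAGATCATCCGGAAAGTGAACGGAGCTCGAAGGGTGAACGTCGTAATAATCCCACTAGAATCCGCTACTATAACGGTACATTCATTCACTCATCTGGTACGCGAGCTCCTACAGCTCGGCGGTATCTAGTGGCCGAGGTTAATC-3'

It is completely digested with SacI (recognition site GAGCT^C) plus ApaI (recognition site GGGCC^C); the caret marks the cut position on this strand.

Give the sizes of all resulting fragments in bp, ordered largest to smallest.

SacI sites (GAGCTC) start at positions 48, 128.
SacI cuts after base 5 of each site (before the last base), so after positions 52, 132.
The ApaI site (GGGCCC) starts at position 21.
ApaI cuts after base 5 of each site (before the last base), so after position 25.
Combined cut positions: 25, 52, 132.
Linear molecule, 3 cuts → 4 fragments:
  1–25 → 25 bp
  26–52 → 27 bp
  53–132 → 80 bp
  133–169 → 37 bp
Sorted largest to smallest: 80, 37, 27, 25 bp.

80, 37, 27, 25 bp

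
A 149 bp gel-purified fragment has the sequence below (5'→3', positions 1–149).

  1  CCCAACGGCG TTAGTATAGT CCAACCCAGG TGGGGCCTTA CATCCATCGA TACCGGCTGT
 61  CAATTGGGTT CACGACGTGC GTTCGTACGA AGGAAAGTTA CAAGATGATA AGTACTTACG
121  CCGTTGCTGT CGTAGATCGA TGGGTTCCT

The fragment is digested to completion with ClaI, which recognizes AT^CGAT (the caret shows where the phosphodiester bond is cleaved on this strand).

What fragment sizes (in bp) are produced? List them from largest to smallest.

ClaI sites (ATCGAT) start at positions 46, 136.
ClaI cuts after base 2 of each site, so after positions 47, 137.
Linear molecule, 2 cuts → 3 fragments:
  1–47 → 47 bp
  48–137 → 90 bp
  138–149 → 12 bp
Sorted largest to smallest: 90, 47, 12 bp.

90, 47, 12 bp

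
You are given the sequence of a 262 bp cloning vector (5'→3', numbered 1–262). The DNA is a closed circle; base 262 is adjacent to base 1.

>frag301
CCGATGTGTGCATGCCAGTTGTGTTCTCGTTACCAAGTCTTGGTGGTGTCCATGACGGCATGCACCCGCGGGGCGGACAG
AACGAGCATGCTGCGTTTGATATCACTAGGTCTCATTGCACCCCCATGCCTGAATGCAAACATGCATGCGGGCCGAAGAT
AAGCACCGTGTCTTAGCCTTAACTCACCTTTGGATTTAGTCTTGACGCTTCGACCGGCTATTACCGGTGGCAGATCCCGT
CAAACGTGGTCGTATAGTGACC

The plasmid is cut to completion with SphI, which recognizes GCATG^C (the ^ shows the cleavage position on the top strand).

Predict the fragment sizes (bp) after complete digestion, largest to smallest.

SphI sites (GCATGC) start at positions 10, 58, 86, 144.
SphI cuts after base 5 of each site (before the last base), so after positions 14, 62, 90, 148.
Circular molecule, 4 cuts → 4 fragments:
  15–62 → 48 bp
  63–90 → 28 bp
  91–148 → 58 bp
  149–262 then 1–14 → 114 + 14 = 128 bp
Sorted largest to smallest: 128, 58, 48, 28 bp.

128, 58, 48, 28 bp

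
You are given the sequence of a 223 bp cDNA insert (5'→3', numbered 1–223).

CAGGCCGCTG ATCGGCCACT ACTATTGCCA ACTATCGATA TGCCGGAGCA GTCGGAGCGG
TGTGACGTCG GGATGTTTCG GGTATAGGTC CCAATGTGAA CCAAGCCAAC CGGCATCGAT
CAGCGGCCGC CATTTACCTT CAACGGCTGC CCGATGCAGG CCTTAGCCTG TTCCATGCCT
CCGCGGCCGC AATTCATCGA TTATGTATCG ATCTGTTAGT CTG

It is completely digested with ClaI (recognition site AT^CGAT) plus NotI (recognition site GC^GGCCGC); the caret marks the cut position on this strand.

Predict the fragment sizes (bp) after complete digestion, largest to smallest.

ClaI sites (ATCGAT) start at positions 34, 115, 196, 207.
ClaI cuts after base 2 of each site, so after positions 35, 116, 197, 208.
NotI sites (GCGGCCGC) start at positions 123, 183.
NotI cuts after base 2 of each site, so after positions 124, 184.
Combined cut positions: 35, 116, 124, 184, 197, 208.
Linear molecule, 6 cuts → 7 fragments:
  1–35 → 35 bp
  36–116 → 81 bp
  117–124 → 8 bp
  125–184 → 60 bp
  185–197 → 13 bp
  198–208 → 11 bp
  209–223 → 15 bp
Sorted largest to smallest: 81, 60, 35, 15, 13, 11, 8 bp.

81, 60, 35, 15, 13, 11, 8 bp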